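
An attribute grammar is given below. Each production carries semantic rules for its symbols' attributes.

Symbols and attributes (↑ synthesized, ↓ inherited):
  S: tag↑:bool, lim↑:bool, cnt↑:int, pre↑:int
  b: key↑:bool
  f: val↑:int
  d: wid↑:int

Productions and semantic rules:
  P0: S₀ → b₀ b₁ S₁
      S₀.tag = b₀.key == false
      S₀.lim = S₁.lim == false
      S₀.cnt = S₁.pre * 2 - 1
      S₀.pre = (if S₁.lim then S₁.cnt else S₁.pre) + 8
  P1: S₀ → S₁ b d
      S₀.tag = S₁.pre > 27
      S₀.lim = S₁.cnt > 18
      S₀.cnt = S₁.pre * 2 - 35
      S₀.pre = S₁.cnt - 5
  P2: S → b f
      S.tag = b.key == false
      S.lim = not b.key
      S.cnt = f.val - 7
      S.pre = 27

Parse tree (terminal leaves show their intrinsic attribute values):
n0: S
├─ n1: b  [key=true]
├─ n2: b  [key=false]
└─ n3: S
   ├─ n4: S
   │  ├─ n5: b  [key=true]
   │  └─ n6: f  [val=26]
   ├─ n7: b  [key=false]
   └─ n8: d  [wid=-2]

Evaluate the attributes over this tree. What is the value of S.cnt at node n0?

1. n1.key = true  [terminal]
2. n2.key = false  [terminal]
3. n5.key = true  [terminal]
4. n6.val = 26  [terminal]
5. n4.tag = false  [b.key == false]
6. n4.lim = false  [not b.key]
7. n4.cnt = 19  [f.val - 7]
8. n4.pre = 27  [27]
9. n7.key = false  [terminal]
10. n8.wid = -2  [terminal]
11. n3.tag = false  [S₁.pre > 27]
12. n3.lim = true  [S₁.cnt > 18]
13. n3.cnt = 19  [S₁.pre * 2 - 35]
14. n3.pre = 14  [S₁.cnt - 5]
15. n0.tag = false  [b₀.key == false]
16. n0.lim = false  [S₁.lim == false]
17. n0.cnt = 27  [S₁.pre * 2 - 1]
18. n0.pre = 27  [(if S₁.lim then S₁.cnt else S₁.pre) + 8]

27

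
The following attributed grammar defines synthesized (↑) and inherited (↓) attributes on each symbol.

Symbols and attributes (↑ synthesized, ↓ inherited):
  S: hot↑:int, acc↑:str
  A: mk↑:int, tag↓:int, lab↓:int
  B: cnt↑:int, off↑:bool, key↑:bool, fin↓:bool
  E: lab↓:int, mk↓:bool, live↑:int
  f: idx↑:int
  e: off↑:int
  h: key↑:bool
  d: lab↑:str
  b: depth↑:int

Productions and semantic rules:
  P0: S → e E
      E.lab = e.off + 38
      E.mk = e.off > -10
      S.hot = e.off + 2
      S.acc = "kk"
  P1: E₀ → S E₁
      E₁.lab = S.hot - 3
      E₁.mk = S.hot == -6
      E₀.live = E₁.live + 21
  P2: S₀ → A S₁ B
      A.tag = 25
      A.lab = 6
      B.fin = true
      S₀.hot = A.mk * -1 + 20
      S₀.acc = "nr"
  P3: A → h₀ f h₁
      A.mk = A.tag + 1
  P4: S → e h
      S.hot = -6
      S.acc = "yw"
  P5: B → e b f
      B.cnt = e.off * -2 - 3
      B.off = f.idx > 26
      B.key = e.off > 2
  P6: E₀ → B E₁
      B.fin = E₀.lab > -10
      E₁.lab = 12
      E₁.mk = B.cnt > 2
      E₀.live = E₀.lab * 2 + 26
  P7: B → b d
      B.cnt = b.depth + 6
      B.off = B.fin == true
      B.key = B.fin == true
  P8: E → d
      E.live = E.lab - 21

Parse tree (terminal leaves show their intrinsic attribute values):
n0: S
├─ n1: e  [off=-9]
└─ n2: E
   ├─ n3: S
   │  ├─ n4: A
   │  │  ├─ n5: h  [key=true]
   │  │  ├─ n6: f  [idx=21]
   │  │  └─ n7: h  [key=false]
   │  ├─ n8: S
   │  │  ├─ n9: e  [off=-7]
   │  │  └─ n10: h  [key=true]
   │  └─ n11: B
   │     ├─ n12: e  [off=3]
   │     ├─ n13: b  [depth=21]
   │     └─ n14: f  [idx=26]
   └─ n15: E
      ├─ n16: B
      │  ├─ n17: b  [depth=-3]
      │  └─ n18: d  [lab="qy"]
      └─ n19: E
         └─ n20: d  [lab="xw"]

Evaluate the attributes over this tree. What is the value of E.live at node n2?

29

1. n1.off = -9  [terminal]
2. n2.lab = 29  [e.off + 38]
3. n2.mk = true  [e.off > -10]
4. n4.tag = 25  [25]
5. n4.lab = 6  [6]
6. n5.key = true  [terminal]
7. n6.idx = 21  [terminal]
8. n7.key = false  [terminal]
9. n4.mk = 26  [A.tag + 1]
10. n9.off = -7  [terminal]
11. n10.key = true  [terminal]
12. n8.hot = -6  [-6]
13. n8.acc = "yw"  ["yw"]
14. n11.fin = true  [true]
15. n12.off = 3  [terminal]
16. n13.depth = 21  [terminal]
17. n14.idx = 26  [terminal]
18. n11.cnt = -9  [e.off * -2 - 3]
19. n11.off = false  [f.idx > 26]
20. n11.key = true  [e.off > 2]
21. n3.hot = -6  [A.mk * -1 + 20]
22. n3.acc = "nr"  ["nr"]
23. n15.lab = -9  [S.hot - 3]
24. n15.mk = true  [S.hot == -6]
25. n16.fin = true  [E₀.lab > -10]
26. n17.depth = -3  [terminal]
27. n18.lab = "qy"  [terminal]
28. n16.cnt = 3  [b.depth + 6]
29. n16.off = true  [B.fin == true]
30. n16.key = true  [B.fin == true]
31. n19.lab = 12  [12]
32. n19.mk = true  [B.cnt > 2]
33. n20.lab = "xw"  [terminal]
34. n19.live = -9  [E.lab - 21]
35. n15.live = 8  [E₀.lab * 2 + 26]
36. n2.live = 29  [E₁.live + 21]
37. n0.hot = -7  [e.off + 2]
38. n0.acc = "kk"  ["kk"]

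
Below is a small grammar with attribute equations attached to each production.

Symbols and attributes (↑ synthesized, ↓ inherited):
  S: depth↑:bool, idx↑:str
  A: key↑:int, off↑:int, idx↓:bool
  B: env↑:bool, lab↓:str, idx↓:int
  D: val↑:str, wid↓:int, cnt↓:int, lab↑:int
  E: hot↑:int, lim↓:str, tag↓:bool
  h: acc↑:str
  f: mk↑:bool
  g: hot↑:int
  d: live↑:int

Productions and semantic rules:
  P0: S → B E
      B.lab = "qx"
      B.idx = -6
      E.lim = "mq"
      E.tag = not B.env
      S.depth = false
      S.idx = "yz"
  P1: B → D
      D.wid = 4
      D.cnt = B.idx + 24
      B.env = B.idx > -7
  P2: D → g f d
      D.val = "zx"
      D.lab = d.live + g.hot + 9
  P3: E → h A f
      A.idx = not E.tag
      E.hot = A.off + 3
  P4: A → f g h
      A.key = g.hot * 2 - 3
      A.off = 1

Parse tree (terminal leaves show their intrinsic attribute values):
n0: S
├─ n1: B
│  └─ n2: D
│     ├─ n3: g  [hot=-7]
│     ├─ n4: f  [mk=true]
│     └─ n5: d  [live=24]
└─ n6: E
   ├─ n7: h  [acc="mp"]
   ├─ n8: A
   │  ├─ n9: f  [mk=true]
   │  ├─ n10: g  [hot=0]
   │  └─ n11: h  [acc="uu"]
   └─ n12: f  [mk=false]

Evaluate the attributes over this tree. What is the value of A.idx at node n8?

true

1. n1.lab = "qx"  ["qx"]
2. n1.idx = -6  [-6]
3. n2.wid = 4  [4]
4. n2.cnt = 18  [B.idx + 24]
5. n3.hot = -7  [terminal]
6. n4.mk = true  [terminal]
7. n5.live = 24  [terminal]
8. n2.val = "zx"  ["zx"]
9. n2.lab = 26  [d.live + g.hot + 9]
10. n1.env = true  [B.idx > -7]
11. n6.lim = "mq"  ["mq"]
12. n6.tag = false  [not B.env]
13. n7.acc = "mp"  [terminal]
14. n8.idx = true  [not E.tag]
15. n9.mk = true  [terminal]
16. n10.hot = 0  [terminal]
17. n11.acc = "uu"  [terminal]
18. n8.key = -3  [g.hot * 2 - 3]
19. n8.off = 1  [1]
20. n12.mk = false  [terminal]
21. n6.hot = 4  [A.off + 3]
22. n0.depth = false  [false]
23. n0.idx = "yz"  ["yz"]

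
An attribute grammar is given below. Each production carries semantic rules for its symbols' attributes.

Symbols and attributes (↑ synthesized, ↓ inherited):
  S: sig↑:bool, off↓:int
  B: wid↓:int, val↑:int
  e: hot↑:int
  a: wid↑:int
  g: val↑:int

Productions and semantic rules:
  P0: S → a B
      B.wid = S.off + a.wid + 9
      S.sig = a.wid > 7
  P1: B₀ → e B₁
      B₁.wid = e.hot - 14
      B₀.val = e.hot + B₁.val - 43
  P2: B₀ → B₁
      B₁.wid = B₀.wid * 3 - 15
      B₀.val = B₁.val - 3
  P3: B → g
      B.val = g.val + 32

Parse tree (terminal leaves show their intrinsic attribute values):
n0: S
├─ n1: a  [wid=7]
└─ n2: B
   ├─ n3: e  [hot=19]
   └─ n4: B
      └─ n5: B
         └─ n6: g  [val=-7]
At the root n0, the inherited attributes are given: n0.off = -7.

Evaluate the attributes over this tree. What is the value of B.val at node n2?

1. n0.off = -7  [given at root]
2. n1.wid = 7  [terminal]
3. n2.wid = 9  [S.off + a.wid + 9]
4. n3.hot = 19  [terminal]
5. n4.wid = 5  [e.hot - 14]
6. n5.wid = 0  [B₀.wid * 3 - 15]
7. n6.val = -7  [terminal]
8. n5.val = 25  [g.val + 32]
9. n4.val = 22  [B₁.val - 3]
10. n2.val = -2  [e.hot + B₁.val - 43]
11. n0.sig = false  [a.wid > 7]

-2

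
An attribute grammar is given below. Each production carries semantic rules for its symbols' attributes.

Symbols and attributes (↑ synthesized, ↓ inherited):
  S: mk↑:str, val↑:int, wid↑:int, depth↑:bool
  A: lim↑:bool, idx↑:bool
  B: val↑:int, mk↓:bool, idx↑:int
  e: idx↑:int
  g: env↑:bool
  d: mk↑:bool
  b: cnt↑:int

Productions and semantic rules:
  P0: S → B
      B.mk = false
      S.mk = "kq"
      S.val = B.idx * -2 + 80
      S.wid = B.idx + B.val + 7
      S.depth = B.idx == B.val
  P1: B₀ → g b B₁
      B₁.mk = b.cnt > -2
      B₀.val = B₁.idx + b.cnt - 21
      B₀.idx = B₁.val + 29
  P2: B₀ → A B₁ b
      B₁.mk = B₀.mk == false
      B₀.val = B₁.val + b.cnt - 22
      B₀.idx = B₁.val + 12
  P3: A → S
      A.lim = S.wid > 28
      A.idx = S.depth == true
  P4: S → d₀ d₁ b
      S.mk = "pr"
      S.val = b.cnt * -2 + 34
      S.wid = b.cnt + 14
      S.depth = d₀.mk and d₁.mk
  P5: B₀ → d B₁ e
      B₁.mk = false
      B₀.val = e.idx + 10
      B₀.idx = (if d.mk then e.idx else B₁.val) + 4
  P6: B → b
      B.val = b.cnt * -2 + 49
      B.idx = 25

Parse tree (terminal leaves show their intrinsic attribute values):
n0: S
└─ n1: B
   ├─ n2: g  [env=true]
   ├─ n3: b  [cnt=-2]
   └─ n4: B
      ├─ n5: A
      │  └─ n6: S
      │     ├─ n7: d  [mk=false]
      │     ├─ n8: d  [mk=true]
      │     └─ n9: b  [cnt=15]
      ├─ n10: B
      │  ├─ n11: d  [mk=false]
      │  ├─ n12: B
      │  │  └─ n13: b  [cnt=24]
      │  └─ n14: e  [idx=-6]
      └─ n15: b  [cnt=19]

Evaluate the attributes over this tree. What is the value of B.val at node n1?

-7

1. n1.mk = false  [false]
2. n2.env = true  [terminal]
3. n3.cnt = -2  [terminal]
4. n4.mk = false  [b.cnt > -2]
5. n7.mk = false  [terminal]
6. n8.mk = true  [terminal]
7. n9.cnt = 15  [terminal]
8. n6.mk = "pr"  ["pr"]
9. n6.val = 4  [b.cnt * -2 + 34]
10. n6.wid = 29  [b.cnt + 14]
11. n6.depth = false  [d₀.mk and d₁.mk]
12. n5.lim = true  [S.wid > 28]
13. n5.idx = false  [S.depth == true]
14. n10.mk = true  [B₀.mk == false]
15. n11.mk = false  [terminal]
16. n12.mk = false  [false]
17. n13.cnt = 24  [terminal]
18. n12.val = 1  [b.cnt * -2 + 49]
19. n12.idx = 25  [25]
20. n14.idx = -6  [terminal]
21. n10.val = 4  [e.idx + 10]
22. n10.idx = 5  [(if d.mk then e.idx else B₁.val) + 4]
23. n15.cnt = 19  [terminal]
24. n4.val = 1  [B₁.val + b.cnt - 22]
25. n4.idx = 16  [B₁.val + 12]
26. n1.val = -7  [B₁.idx + b.cnt - 21]
27. n1.idx = 30  [B₁.val + 29]
28. n0.mk = "kq"  ["kq"]
29. n0.val = 20  [B.idx * -2 + 80]
30. n0.wid = 30  [B.idx + B.val + 7]
31. n0.depth = false  [B.idx == B.val]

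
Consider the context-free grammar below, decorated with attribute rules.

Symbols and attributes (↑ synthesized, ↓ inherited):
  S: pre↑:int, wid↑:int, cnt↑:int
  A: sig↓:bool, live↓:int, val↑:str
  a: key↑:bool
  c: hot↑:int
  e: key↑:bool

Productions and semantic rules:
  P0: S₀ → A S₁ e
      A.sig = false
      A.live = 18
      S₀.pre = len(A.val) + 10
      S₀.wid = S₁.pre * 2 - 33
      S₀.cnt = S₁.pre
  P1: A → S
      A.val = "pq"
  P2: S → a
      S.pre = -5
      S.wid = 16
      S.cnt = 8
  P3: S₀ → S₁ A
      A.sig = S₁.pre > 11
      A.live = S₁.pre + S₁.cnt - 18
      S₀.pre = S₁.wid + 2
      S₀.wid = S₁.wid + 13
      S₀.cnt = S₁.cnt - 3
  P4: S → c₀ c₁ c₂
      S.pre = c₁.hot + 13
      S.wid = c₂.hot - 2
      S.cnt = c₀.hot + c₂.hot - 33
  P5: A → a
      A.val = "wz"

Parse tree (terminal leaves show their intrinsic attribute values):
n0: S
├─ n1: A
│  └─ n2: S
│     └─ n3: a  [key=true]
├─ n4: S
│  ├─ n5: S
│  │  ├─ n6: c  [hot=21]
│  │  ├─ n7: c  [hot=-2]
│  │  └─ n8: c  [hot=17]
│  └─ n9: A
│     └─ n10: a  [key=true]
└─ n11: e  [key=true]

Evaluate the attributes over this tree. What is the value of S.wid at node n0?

1

1. n1.sig = false  [false]
2. n1.live = 18  [18]
3. n3.key = true  [terminal]
4. n2.pre = -5  [-5]
5. n2.wid = 16  [16]
6. n2.cnt = 8  [8]
7. n1.val = "pq"  ["pq"]
8. n6.hot = 21  [terminal]
9. n7.hot = -2  [terminal]
10. n8.hot = 17  [terminal]
11. n5.pre = 11  [c₁.hot + 13]
12. n5.wid = 15  [c₂.hot - 2]
13. n5.cnt = 5  [c₀.hot + c₂.hot - 33]
14. n9.sig = false  [S₁.pre > 11]
15. n9.live = -2  [S₁.pre + S₁.cnt - 18]
16. n10.key = true  [terminal]
17. n9.val = "wz"  ["wz"]
18. n4.pre = 17  [S₁.wid + 2]
19. n4.wid = 28  [S₁.wid + 13]
20. n4.cnt = 2  [S₁.cnt - 3]
21. n11.key = true  [terminal]
22. n0.pre = 12  [len(A.val) + 10]
23. n0.wid = 1  [S₁.pre * 2 - 33]
24. n0.cnt = 17  [S₁.pre]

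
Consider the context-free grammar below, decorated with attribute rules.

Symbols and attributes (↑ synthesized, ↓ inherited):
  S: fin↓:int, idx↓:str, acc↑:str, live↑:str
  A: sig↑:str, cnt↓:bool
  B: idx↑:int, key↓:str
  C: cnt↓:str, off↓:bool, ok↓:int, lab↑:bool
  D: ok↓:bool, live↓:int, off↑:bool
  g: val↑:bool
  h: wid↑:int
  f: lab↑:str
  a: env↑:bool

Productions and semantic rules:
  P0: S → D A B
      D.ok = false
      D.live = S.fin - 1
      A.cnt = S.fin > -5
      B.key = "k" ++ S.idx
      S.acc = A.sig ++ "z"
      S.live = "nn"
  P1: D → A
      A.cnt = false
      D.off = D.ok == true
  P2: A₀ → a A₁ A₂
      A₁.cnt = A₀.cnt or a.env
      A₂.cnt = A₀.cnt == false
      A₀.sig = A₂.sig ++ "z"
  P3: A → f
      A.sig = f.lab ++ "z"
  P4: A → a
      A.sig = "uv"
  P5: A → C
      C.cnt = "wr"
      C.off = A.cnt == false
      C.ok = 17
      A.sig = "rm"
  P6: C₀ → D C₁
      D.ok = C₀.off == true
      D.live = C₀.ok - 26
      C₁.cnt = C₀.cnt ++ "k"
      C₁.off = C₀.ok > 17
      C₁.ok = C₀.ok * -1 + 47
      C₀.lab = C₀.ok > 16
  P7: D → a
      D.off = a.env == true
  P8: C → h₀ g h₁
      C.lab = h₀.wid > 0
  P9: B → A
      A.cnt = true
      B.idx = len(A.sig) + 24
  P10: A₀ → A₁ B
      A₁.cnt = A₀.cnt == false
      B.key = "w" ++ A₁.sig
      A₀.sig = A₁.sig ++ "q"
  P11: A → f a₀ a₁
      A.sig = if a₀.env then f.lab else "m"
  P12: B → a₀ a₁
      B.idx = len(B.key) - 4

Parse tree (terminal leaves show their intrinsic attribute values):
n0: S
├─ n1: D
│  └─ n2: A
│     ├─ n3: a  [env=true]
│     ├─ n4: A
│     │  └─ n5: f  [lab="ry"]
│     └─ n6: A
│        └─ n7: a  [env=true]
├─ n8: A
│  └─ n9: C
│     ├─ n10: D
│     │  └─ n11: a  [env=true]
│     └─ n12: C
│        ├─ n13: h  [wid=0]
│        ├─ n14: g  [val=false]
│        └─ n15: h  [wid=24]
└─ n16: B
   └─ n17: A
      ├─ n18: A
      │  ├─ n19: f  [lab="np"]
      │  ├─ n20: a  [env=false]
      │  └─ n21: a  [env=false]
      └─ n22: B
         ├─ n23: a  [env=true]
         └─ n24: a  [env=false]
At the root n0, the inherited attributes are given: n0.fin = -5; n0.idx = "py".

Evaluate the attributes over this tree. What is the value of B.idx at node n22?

1. n0.fin = -5  [given at root]
2. n0.idx = "py"  [given at root]
3. n1.ok = false  [false]
4. n1.live = -6  [S.fin - 1]
5. n2.cnt = false  [false]
6. n3.env = true  [terminal]
7. n4.cnt = true  [A₀.cnt or a.env]
8. n5.lab = "ry"  [terminal]
9. n4.sig = "ryz"  [f.lab ++ "z"]
10. n6.cnt = true  [A₀.cnt == false]
11. n7.env = true  [terminal]
12. n6.sig = "uv"  ["uv"]
13. n2.sig = "uvz"  [A₂.sig ++ "z"]
14. n1.off = false  [D.ok == true]
15. n8.cnt = false  [S.fin > -5]
16. n9.cnt = "wr"  ["wr"]
17. n9.off = true  [A.cnt == false]
18. n9.ok = 17  [17]
19. n10.ok = true  [C₀.off == true]
20. n10.live = -9  [C₀.ok - 26]
21. n11.env = true  [terminal]
22. n10.off = true  [a.env == true]
23. n12.cnt = "wrk"  [C₀.cnt ++ "k"]
24. n12.off = false  [C₀.ok > 17]
25. n12.ok = 30  [C₀.ok * -1 + 47]
26. n13.wid = 0  [terminal]
27. n14.val = false  [terminal]
28. n15.wid = 24  [terminal]
29. n12.lab = false  [h₀.wid > 0]
30. n9.lab = true  [C₀.ok > 16]
31. n8.sig = "rm"  ["rm"]
32. n16.key = "kpy"  ["k" ++ S.idx]
33. n17.cnt = true  [true]
34. n18.cnt = false  [A₀.cnt == false]
35. n19.lab = "np"  [terminal]
36. n20.env = false  [terminal]
37. n21.env = false  [terminal]
38. n18.sig = "m"  [if a₀.env then f.lab else "m"]
39. n22.key = "wm"  ["w" ++ A₁.sig]
40. n23.env = true  [terminal]
41. n24.env = false  [terminal]
42. n22.idx = -2  [len(B.key) - 4]
43. n17.sig = "mq"  [A₁.sig ++ "q"]
44. n16.idx = 26  [len(A.sig) + 24]
45. n0.acc = "rmz"  [A.sig ++ "z"]
46. n0.live = "nn"  ["nn"]

-2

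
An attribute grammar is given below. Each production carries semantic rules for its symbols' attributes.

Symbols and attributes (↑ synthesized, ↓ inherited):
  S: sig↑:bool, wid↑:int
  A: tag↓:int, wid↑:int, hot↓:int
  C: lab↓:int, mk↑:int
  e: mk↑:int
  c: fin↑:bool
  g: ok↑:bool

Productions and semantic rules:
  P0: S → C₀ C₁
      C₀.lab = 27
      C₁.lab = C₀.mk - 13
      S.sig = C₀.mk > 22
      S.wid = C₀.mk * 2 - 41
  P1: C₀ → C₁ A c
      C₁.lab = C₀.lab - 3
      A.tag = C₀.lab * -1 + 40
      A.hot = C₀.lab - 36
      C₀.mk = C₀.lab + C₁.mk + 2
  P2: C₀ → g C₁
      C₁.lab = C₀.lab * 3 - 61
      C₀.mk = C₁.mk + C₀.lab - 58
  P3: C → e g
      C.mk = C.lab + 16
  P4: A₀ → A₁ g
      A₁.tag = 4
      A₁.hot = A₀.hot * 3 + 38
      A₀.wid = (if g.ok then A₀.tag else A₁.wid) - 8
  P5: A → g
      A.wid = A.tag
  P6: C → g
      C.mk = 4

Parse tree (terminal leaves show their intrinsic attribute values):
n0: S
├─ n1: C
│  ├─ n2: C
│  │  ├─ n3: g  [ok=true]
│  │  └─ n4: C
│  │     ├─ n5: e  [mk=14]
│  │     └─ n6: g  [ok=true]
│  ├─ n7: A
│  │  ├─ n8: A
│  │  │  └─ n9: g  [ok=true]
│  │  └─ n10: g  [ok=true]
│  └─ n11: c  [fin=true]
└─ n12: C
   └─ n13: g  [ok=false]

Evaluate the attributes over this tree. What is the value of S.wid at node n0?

1. n1.lab = 27  [27]
2. n2.lab = 24  [C₀.lab - 3]
3. n3.ok = true  [terminal]
4. n4.lab = 11  [C₀.lab * 3 - 61]
5. n5.mk = 14  [terminal]
6. n6.ok = true  [terminal]
7. n4.mk = 27  [C.lab + 16]
8. n2.mk = -7  [C₁.mk + C₀.lab - 58]
9. n7.tag = 13  [C₀.lab * -1 + 40]
10. n7.hot = -9  [C₀.lab - 36]
11. n8.tag = 4  [4]
12. n8.hot = 11  [A₀.hot * 3 + 38]
13. n9.ok = true  [terminal]
14. n8.wid = 4  [A.tag]
15. n10.ok = true  [terminal]
16. n7.wid = 5  [(if g.ok then A₀.tag else A₁.wid) - 8]
17. n11.fin = true  [terminal]
18. n1.mk = 22  [C₀.lab + C₁.mk + 2]
19. n12.lab = 9  [C₀.mk - 13]
20. n13.ok = false  [terminal]
21. n12.mk = 4  [4]
22. n0.sig = false  [C₀.mk > 22]
23. n0.wid = 3  [C₀.mk * 2 - 41]

3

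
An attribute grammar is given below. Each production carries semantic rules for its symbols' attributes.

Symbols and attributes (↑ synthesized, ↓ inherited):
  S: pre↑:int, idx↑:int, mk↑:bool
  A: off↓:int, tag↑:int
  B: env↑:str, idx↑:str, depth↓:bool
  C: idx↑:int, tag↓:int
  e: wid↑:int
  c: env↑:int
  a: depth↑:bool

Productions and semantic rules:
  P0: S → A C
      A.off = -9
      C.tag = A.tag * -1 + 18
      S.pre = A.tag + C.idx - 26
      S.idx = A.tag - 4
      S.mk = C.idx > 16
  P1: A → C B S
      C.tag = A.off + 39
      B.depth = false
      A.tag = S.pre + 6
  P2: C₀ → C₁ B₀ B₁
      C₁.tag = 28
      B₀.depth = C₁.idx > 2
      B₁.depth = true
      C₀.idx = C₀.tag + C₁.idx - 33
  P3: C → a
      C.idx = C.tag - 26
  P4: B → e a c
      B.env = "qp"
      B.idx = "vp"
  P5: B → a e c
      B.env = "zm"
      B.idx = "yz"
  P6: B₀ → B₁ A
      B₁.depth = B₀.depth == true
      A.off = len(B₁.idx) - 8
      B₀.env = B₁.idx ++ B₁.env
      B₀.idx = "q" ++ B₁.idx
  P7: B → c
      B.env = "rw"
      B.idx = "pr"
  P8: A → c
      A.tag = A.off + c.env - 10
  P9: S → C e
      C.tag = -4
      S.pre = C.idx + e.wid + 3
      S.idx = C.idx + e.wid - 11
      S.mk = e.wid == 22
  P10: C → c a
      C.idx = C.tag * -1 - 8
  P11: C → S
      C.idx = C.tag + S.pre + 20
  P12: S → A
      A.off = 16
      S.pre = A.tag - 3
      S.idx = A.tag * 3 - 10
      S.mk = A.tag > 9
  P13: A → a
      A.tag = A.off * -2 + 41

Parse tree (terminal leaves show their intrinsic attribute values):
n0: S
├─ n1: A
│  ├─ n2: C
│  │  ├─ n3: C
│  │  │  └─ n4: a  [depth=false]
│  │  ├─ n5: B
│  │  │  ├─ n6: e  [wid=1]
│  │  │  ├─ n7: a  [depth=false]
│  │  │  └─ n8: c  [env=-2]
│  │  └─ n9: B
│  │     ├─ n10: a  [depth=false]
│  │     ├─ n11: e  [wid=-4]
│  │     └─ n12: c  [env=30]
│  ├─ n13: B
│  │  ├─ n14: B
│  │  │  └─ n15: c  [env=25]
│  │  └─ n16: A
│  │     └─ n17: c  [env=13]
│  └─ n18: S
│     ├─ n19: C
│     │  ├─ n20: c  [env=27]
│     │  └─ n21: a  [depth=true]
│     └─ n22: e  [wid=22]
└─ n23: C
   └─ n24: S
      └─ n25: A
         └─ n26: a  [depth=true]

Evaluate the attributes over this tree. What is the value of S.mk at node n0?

1. n1.off = -9  [-9]
2. n2.tag = 30  [A.off + 39]
3. n3.tag = 28  [28]
4. n4.depth = false  [terminal]
5. n3.idx = 2  [C.tag - 26]
6. n5.depth = false  [C₁.idx > 2]
7. n6.wid = 1  [terminal]
8. n7.depth = false  [terminal]
9. n8.env = -2  [terminal]
10. n5.env = "qp"  ["qp"]
11. n5.idx = "vp"  ["vp"]
12. n9.depth = true  [true]
13. n10.depth = false  [terminal]
14. n11.wid = -4  [terminal]
15. n12.env = 30  [terminal]
16. n9.env = "zm"  ["zm"]
17. n9.idx = "yz"  ["yz"]
18. n2.idx = -1  [C₀.tag + C₁.idx - 33]
19. n13.depth = false  [false]
20. n14.depth = false  [B₀.depth == true]
21. n15.env = 25  [terminal]
22. n14.env = "rw"  ["rw"]
23. n14.idx = "pr"  ["pr"]
24. n16.off = -6  [len(B₁.idx) - 8]
25. n17.env = 13  [terminal]
26. n16.tag = -3  [A.off + c.env - 10]
27. n13.env = "prrw"  [B₁.idx ++ B₁.env]
28. n13.idx = "qpr"  ["q" ++ B₁.idx]
29. n19.tag = -4  [-4]
30. n20.env = 27  [terminal]
31. n21.depth = true  [terminal]
32. n19.idx = -4  [C.tag * -1 - 8]
33. n22.wid = 22  [terminal]
34. n18.pre = 21  [C.idx + e.wid + 3]
35. n18.idx = 7  [C.idx + e.wid - 11]
36. n18.mk = true  [e.wid == 22]
37. n1.tag = 27  [S.pre + 6]
38. n23.tag = -9  [A.tag * -1 + 18]
39. n25.off = 16  [16]
40. n26.depth = true  [terminal]
41. n25.tag = 9  [A.off * -2 + 41]
42. n24.pre = 6  [A.tag - 3]
43. n24.idx = 17  [A.tag * 3 - 10]
44. n24.mk = false  [A.tag > 9]
45. n23.idx = 17  [C.tag + S.pre + 20]
46. n0.pre = 18  [A.tag + C.idx - 26]
47. n0.idx = 23  [A.tag - 4]
48. n0.mk = true  [C.idx > 16]

true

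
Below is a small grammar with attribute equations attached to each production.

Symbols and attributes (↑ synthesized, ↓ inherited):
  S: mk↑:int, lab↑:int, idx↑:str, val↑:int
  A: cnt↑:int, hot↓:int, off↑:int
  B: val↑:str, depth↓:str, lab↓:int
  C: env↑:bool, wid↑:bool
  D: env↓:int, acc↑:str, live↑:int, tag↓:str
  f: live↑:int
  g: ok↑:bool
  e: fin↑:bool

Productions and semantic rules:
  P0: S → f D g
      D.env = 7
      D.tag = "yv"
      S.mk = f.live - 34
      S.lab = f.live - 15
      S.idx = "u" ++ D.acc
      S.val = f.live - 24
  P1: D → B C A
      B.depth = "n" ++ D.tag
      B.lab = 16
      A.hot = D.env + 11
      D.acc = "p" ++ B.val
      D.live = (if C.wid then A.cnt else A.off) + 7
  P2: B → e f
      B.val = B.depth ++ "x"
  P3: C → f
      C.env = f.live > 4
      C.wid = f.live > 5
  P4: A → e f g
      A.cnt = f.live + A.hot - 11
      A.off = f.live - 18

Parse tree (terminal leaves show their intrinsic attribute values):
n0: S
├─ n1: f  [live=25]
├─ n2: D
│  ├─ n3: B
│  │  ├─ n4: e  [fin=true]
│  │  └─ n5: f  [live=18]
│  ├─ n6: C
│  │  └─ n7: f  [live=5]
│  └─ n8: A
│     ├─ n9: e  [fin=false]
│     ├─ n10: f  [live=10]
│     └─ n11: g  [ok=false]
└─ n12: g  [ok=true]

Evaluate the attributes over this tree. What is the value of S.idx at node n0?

1. n1.live = 25  [terminal]
2. n2.env = 7  [7]
3. n2.tag = "yv"  ["yv"]
4. n3.depth = "nyv"  ["n" ++ D.tag]
5. n3.lab = 16  [16]
6. n4.fin = true  [terminal]
7. n5.live = 18  [terminal]
8. n3.val = "nyvx"  [B.depth ++ "x"]
9. n7.live = 5  [terminal]
10. n6.env = true  [f.live > 4]
11. n6.wid = false  [f.live > 5]
12. n8.hot = 18  [D.env + 11]
13. n9.fin = false  [terminal]
14. n10.live = 10  [terminal]
15. n11.ok = false  [terminal]
16. n8.cnt = 17  [f.live + A.hot - 11]
17. n8.off = -8  [f.live - 18]
18. n2.acc = "pnyvx"  ["p" ++ B.val]
19. n2.live = -1  [(if C.wid then A.cnt else A.off) + 7]
20. n12.ok = true  [terminal]
21. n0.mk = -9  [f.live - 34]
22. n0.lab = 10  [f.live - 15]
23. n0.idx = "upnyvx"  ["u" ++ D.acc]
24. n0.val = 1  [f.live - 24]

"upnyvx"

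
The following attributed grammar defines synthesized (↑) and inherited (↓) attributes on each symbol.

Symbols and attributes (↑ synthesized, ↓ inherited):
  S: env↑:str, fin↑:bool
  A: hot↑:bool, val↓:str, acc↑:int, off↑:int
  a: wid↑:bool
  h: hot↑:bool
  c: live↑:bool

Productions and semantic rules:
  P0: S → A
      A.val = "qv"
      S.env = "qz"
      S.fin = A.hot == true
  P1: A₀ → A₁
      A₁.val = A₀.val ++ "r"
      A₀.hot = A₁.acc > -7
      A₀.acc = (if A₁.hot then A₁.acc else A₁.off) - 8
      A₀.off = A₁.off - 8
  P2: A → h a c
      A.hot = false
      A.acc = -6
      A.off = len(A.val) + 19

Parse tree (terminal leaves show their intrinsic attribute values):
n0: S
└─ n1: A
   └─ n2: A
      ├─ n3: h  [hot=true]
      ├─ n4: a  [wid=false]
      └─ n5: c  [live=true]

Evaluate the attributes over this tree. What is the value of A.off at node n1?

1. n1.val = "qv"  ["qv"]
2. n2.val = "qvr"  [A₀.val ++ "r"]
3. n3.hot = true  [terminal]
4. n4.wid = false  [terminal]
5. n5.live = true  [terminal]
6. n2.hot = false  [false]
7. n2.acc = -6  [-6]
8. n2.off = 22  [len(A.val) + 19]
9. n1.hot = true  [A₁.acc > -7]
10. n1.acc = 14  [(if A₁.hot then A₁.acc else A₁.off) - 8]
11. n1.off = 14  [A₁.off - 8]
12. n0.env = "qz"  ["qz"]
13. n0.fin = true  [A.hot == true]

14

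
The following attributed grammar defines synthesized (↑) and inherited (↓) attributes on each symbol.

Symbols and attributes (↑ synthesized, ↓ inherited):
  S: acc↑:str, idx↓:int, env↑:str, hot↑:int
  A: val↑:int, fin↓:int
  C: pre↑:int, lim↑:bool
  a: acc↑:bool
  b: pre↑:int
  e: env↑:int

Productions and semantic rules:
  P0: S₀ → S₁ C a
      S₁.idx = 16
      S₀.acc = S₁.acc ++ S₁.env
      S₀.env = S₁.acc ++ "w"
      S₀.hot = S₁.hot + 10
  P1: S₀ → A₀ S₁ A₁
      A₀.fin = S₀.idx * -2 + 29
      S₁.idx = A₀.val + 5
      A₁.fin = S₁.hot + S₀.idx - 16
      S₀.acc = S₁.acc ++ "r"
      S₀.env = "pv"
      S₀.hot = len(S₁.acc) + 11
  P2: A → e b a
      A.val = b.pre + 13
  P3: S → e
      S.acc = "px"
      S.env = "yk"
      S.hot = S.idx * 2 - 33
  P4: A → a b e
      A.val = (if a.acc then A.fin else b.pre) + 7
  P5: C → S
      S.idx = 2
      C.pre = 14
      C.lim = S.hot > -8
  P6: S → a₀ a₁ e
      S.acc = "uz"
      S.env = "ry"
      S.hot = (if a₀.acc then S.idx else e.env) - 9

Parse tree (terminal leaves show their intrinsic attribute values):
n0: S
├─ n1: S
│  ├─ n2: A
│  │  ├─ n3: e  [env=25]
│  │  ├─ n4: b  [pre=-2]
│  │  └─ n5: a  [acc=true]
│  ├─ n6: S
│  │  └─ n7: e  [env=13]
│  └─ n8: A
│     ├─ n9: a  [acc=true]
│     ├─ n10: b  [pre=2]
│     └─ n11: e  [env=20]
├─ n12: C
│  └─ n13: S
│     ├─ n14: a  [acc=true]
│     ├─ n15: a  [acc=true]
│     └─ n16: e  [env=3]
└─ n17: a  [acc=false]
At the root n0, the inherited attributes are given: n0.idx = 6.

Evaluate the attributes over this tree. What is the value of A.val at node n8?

1. n0.idx = 6  [given at root]
2. n1.idx = 16  [16]
3. n2.fin = -3  [S₀.idx * -2 + 29]
4. n3.env = 25  [terminal]
5. n4.pre = -2  [terminal]
6. n5.acc = true  [terminal]
7. n2.val = 11  [b.pre + 13]
8. n6.idx = 16  [A₀.val + 5]
9. n7.env = 13  [terminal]
10. n6.acc = "px"  ["px"]
11. n6.env = "yk"  ["yk"]
12. n6.hot = -1  [S.idx * 2 - 33]
13. n8.fin = -1  [S₁.hot + S₀.idx - 16]
14. n9.acc = true  [terminal]
15. n10.pre = 2  [terminal]
16. n11.env = 20  [terminal]
17. n8.val = 6  [(if a.acc then A.fin else b.pre) + 7]
18. n1.acc = "pxr"  [S₁.acc ++ "r"]
19. n1.env = "pv"  ["pv"]
20. n1.hot = 13  [len(S₁.acc) + 11]
21. n13.idx = 2  [2]
22. n14.acc = true  [terminal]
23. n15.acc = true  [terminal]
24. n16.env = 3  [terminal]
25. n13.acc = "uz"  ["uz"]
26. n13.env = "ry"  ["ry"]
27. n13.hot = -7  [(if a₀.acc then S.idx else e.env) - 9]
28. n12.pre = 14  [14]
29. n12.lim = true  [S.hot > -8]
30. n17.acc = false  [terminal]
31. n0.acc = "pxrpv"  [S₁.acc ++ S₁.env]
32. n0.env = "pxrw"  [S₁.acc ++ "w"]
33. n0.hot = 23  [S₁.hot + 10]

6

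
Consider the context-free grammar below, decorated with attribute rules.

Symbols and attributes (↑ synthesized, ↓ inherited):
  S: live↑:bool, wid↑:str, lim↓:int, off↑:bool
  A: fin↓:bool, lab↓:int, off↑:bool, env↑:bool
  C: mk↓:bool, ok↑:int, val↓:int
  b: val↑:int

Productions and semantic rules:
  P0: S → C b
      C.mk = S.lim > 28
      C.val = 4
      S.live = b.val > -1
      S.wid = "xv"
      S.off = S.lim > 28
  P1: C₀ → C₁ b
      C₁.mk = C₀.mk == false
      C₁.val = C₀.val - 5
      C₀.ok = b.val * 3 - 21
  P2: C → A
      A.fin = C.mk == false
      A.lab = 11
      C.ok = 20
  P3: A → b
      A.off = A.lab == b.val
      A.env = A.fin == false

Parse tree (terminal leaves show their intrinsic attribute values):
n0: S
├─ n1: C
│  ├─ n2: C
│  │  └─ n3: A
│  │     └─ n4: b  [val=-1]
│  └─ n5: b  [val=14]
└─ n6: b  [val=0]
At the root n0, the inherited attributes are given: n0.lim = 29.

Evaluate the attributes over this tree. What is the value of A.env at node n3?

1. n0.lim = 29  [given at root]
2. n1.mk = true  [S.lim > 28]
3. n1.val = 4  [4]
4. n2.mk = false  [C₀.mk == false]
5. n2.val = -1  [C₀.val - 5]
6. n3.fin = true  [C.mk == false]
7. n3.lab = 11  [11]
8. n4.val = -1  [terminal]
9. n3.off = false  [A.lab == b.val]
10. n3.env = false  [A.fin == false]
11. n2.ok = 20  [20]
12. n5.val = 14  [terminal]
13. n1.ok = 21  [b.val * 3 - 21]
14. n6.val = 0  [terminal]
15. n0.live = true  [b.val > -1]
16. n0.wid = "xv"  ["xv"]
17. n0.off = true  [S.lim > 28]

false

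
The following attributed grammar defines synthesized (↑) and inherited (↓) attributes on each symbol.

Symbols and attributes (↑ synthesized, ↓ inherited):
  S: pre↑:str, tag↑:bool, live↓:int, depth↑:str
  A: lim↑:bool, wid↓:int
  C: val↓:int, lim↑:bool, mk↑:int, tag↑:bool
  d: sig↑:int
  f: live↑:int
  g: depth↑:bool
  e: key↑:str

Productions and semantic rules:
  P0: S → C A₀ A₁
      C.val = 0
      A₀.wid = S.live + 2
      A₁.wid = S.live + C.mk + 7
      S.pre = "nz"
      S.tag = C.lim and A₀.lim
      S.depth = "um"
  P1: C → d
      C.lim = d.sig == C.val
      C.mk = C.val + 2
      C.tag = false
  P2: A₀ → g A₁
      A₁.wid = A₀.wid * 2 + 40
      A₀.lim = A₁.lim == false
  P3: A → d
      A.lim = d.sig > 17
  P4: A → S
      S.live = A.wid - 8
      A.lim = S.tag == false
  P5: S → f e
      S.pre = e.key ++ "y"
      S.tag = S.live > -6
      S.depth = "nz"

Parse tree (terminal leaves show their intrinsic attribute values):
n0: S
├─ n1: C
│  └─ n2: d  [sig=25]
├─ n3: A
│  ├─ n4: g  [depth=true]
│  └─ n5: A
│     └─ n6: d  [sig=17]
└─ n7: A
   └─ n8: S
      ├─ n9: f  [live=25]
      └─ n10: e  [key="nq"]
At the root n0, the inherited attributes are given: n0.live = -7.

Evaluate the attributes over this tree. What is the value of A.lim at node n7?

1. n0.live = -7  [given at root]
2. n1.val = 0  [0]
3. n2.sig = 25  [terminal]
4. n1.lim = false  [d.sig == C.val]
5. n1.mk = 2  [C.val + 2]
6. n1.tag = false  [false]
7. n3.wid = -5  [S.live + 2]
8. n4.depth = true  [terminal]
9. n5.wid = 30  [A₀.wid * 2 + 40]
10. n6.sig = 17  [terminal]
11. n5.lim = false  [d.sig > 17]
12. n3.lim = true  [A₁.lim == false]
13. n7.wid = 2  [S.live + C.mk + 7]
14. n8.live = -6  [A.wid - 8]
15. n9.live = 25  [terminal]
16. n10.key = "nq"  [terminal]
17. n8.pre = "nqy"  [e.key ++ "y"]
18. n8.tag = false  [S.live > -6]
19. n8.depth = "nz"  ["nz"]
20. n7.lim = true  [S.tag == false]
21. n0.pre = "nz"  ["nz"]
22. n0.tag = false  [C.lim and A₀.lim]
23. n0.depth = "um"  ["um"]

true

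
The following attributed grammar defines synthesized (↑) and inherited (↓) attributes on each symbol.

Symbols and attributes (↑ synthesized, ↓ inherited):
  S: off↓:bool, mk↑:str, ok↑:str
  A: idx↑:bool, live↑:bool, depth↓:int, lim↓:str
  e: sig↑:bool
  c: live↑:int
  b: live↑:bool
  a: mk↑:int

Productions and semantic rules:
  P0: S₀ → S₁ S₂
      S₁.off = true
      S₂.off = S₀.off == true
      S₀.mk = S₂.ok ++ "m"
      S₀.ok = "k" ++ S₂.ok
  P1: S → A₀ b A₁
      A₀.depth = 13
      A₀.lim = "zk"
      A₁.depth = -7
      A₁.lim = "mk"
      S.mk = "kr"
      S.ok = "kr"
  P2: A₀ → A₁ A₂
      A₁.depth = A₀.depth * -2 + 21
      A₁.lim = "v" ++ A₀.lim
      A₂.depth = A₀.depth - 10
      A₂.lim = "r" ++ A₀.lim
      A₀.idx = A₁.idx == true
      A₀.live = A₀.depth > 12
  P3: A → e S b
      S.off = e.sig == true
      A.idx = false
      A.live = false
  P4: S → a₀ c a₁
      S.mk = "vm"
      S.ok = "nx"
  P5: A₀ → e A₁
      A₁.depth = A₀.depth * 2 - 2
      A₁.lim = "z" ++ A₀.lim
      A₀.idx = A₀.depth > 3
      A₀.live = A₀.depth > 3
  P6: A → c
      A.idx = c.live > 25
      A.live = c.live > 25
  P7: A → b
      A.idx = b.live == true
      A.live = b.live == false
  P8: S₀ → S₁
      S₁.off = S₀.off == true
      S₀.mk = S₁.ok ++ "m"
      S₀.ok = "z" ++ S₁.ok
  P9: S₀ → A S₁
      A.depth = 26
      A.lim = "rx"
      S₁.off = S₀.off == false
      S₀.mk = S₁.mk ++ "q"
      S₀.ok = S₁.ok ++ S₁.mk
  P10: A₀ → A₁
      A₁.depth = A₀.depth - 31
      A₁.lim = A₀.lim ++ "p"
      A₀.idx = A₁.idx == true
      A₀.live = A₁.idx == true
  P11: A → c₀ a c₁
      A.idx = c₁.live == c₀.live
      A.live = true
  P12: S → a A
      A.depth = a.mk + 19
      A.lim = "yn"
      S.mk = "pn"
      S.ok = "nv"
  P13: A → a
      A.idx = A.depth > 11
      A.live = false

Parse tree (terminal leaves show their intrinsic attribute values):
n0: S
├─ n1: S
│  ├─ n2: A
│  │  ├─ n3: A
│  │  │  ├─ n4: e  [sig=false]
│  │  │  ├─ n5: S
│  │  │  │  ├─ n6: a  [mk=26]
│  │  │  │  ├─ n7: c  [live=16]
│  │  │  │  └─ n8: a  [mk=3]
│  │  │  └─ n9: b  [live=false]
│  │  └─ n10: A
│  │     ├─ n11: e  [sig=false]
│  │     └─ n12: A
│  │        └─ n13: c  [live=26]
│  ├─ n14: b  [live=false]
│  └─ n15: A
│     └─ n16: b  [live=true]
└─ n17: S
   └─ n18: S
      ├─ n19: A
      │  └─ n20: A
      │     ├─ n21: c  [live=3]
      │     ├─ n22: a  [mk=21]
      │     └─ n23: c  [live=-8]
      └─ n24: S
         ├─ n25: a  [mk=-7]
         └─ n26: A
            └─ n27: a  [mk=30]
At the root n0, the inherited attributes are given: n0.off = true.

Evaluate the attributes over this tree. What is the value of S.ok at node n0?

1. n0.off = true  [given at root]
2. n1.off = true  [true]
3. n2.depth = 13  [13]
4. n2.lim = "zk"  ["zk"]
5. n3.depth = -5  [A₀.depth * -2 + 21]
6. n3.lim = "vzk"  ["v" ++ A₀.lim]
7. n4.sig = false  [terminal]
8. n5.off = false  [e.sig == true]
9. n6.mk = 26  [terminal]
10. n7.live = 16  [terminal]
11. n8.mk = 3  [terminal]
12. n5.mk = "vm"  ["vm"]
13. n5.ok = "nx"  ["nx"]
14. n9.live = false  [terminal]
15. n3.idx = false  [false]
16. n3.live = false  [false]
17. n10.depth = 3  [A₀.depth - 10]
18. n10.lim = "rzk"  ["r" ++ A₀.lim]
19. n11.sig = false  [terminal]
20. n12.depth = 4  [A₀.depth * 2 - 2]
21. n12.lim = "zrzk"  ["z" ++ A₀.lim]
22. n13.live = 26  [terminal]
23. n12.idx = true  [c.live > 25]
24. n12.live = true  [c.live > 25]
25. n10.idx = false  [A₀.depth > 3]
26. n10.live = false  [A₀.depth > 3]
27. n2.idx = false  [A₁.idx == true]
28. n2.live = true  [A₀.depth > 12]
29. n14.live = false  [terminal]
30. n15.depth = -7  [-7]
31. n15.lim = "mk"  ["mk"]
32. n16.live = true  [terminal]
33. n15.idx = true  [b.live == true]
34. n15.live = false  [b.live == false]
35. n1.mk = "kr"  ["kr"]
36. n1.ok = "kr"  ["kr"]
37. n17.off = true  [S₀.off == true]
38. n18.off = true  [S₀.off == true]
39. n19.depth = 26  [26]
40. n19.lim = "rx"  ["rx"]
41. n20.depth = -5  [A₀.depth - 31]
42. n20.lim = "rxp"  [A₀.lim ++ "p"]
43. n21.live = 3  [terminal]
44. n22.mk = 21  [terminal]
45. n23.live = -8  [terminal]
46. n20.idx = false  [c₁.live == c₀.live]
47. n20.live = true  [true]
48. n19.idx = false  [A₁.idx == true]
49. n19.live = false  [A₁.idx == true]
50. n24.off = false  [S₀.off == false]
51. n25.mk = -7  [terminal]
52. n26.depth = 12  [a.mk + 19]
53. n26.lim = "yn"  ["yn"]
54. n27.mk = 30  [terminal]
55. n26.idx = true  [A.depth > 11]
56. n26.live = false  [false]
57. n24.mk = "pn"  ["pn"]
58. n24.ok = "nv"  ["nv"]
59. n18.mk = "pnq"  [S₁.mk ++ "q"]
60. n18.ok = "nvpn"  [S₁.ok ++ S₁.mk]
61. n17.mk = "nvpnm"  [S₁.ok ++ "m"]
62. n17.ok = "znvpn"  ["z" ++ S₁.ok]
63. n0.mk = "znvpnm"  [S₂.ok ++ "m"]
64. n0.ok = "kznvpn"  ["k" ++ S₂.ok]

"kznvpn"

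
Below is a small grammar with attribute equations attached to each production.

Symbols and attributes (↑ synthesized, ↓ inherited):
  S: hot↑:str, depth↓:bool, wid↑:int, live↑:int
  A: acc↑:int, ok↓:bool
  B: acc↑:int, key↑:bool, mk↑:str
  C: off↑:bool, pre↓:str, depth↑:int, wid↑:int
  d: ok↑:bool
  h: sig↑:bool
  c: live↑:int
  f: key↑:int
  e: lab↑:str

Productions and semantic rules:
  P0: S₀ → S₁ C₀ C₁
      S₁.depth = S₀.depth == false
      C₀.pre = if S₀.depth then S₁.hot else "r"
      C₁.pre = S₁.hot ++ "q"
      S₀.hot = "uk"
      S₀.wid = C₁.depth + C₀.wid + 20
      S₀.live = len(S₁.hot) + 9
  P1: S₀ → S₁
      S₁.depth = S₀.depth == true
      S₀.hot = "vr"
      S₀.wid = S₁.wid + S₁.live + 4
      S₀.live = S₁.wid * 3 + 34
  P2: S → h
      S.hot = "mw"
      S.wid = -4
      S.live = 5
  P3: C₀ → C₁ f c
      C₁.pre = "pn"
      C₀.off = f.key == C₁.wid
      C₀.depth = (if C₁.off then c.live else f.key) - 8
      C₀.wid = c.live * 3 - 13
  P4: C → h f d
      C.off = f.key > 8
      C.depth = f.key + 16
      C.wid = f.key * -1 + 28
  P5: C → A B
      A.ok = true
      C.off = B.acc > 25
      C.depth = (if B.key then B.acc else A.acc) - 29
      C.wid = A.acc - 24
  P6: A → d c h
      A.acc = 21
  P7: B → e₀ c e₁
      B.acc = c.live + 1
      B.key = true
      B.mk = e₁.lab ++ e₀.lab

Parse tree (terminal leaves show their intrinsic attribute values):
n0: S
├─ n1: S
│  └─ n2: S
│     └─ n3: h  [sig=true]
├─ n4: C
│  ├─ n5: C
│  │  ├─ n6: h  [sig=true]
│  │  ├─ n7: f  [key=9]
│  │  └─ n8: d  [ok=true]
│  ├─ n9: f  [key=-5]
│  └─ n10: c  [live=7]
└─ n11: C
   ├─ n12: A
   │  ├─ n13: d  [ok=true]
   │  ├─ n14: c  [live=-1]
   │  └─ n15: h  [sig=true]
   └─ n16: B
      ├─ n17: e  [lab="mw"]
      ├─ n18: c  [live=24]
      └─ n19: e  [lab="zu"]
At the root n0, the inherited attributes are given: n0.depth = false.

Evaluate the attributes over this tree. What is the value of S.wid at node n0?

24

1. n0.depth = false  [given at root]
2. n1.depth = true  [S₀.depth == false]
3. n2.depth = true  [S₀.depth == true]
4. n3.sig = true  [terminal]
5. n2.hot = "mw"  ["mw"]
6. n2.wid = -4  [-4]
7. n2.live = 5  [5]
8. n1.hot = "vr"  ["vr"]
9. n1.wid = 5  [S₁.wid + S₁.live + 4]
10. n1.live = 22  [S₁.wid * 3 + 34]
11. n4.pre = "r"  [if S₀.depth then S₁.hot else "r"]
12. n5.pre = "pn"  ["pn"]
13. n6.sig = true  [terminal]
14. n7.key = 9  [terminal]
15. n8.ok = true  [terminal]
16. n5.off = true  [f.key > 8]
17. n5.depth = 25  [f.key + 16]
18. n5.wid = 19  [f.key * -1 + 28]
19. n9.key = -5  [terminal]
20. n10.live = 7  [terminal]
21. n4.off = false  [f.key == C₁.wid]
22. n4.depth = -1  [(if C₁.off then c.live else f.key) - 8]
23. n4.wid = 8  [c.live * 3 - 13]
24. n11.pre = "vrq"  [S₁.hot ++ "q"]
25. n12.ok = true  [true]
26. n13.ok = true  [terminal]
27. n14.live = -1  [terminal]
28. n15.sig = true  [terminal]
29. n12.acc = 21  [21]
30. n17.lab = "mw"  [terminal]
31. n18.live = 24  [terminal]
32. n19.lab = "zu"  [terminal]
33. n16.acc = 25  [c.live + 1]
34. n16.key = true  [true]
35. n16.mk = "zumw"  [e₁.lab ++ e₀.lab]
36. n11.off = false  [B.acc > 25]
37. n11.depth = -4  [(if B.key then B.acc else A.acc) - 29]
38. n11.wid = -3  [A.acc - 24]
39. n0.hot = "uk"  ["uk"]
40. n0.wid = 24  [C₁.depth + C₀.wid + 20]
41. n0.live = 11  [len(S₁.hot) + 9]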